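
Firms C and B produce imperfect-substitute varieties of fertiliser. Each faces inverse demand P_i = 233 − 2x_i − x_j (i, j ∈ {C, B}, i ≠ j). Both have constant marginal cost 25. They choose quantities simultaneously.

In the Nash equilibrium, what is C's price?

108.2

Firm C's profit: π = x_C(233 − 2x_C − x_B) − 25x_C.
∂π/∂x_C = 208 − 4x_C − x_B = 0 ⇒ x_C = 52 − 0.25x_B.
By symmetry x_B = x_C; substituting into the reaction function, 1.25x_C = 52 and x_C = 41.6.
P_C = 233 − 2·41.6 − 41.6 = 108.2.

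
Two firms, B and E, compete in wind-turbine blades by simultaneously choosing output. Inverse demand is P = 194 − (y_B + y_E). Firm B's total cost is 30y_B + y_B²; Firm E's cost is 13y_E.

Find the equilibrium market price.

93

Firm B's profit: π = y_B(194 − (y_B + y_E)) − 30y_B − y_B².
∂π/∂y_B = 164 − 4y_B − y_E = 0, so y_B = 41 − 0.25y_E.
For E: ∂π/∂y_E = 181 − 2y_E − y_B = 0 ⇒ y_E = 90.5 − 0.5y_B.
Substituting the second reaction function into the first: y_B = 41 − 0.25(90.5 − 0.5y_B), which gives 0.875y_B = 18.375 ⇒ y_B = 21.
Then y_E = 90.5 − 0.5·21 = 80.
Equilibrium price: P = 194 − 101 = 93.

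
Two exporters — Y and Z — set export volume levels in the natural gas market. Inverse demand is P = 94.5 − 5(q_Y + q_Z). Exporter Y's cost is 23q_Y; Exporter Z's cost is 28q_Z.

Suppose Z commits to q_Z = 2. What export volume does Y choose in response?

Exporter Y's profit: π = q_Y(94.5 − 5(q_Y + q_Z)) − 23q_Y.
∂π/∂q_Y = 71.5 − 10q_Y − 5q_Z = 0, so q_Y = 7.15 − 0.5q_Z.
At q_Z = 2: q_Y = 7.15 − 0.5·2 = 6.15.

6.15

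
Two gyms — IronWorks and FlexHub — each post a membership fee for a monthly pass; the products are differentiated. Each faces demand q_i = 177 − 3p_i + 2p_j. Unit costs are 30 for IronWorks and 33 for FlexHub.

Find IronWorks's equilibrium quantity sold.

111.9375

IronWorks's profit: π = (p_{IronWorks} − 30)(177 − 3p_{IronWorks} + 2p_{FlexHub}).
∂π/∂p_{IronWorks} = 267 − 6p_{IronWorks} + 2p_{FlexHub} = 0 ⇒ p_{IronWorks} = 44.5 + (1/3)p_{FlexHub}.
Similarly p_{FlexHub} = 46 + (1/3)p_{IronWorks}.
Solving the two reaction functions simultaneously: (1 − (1/3)(1/3))p_{IronWorks} = 44.5 + (1/3)·46, so (8/9)p_{IronWorks} = 359/6 and p_{IronWorks} = 67.3125.
Then p_{FlexHub} = 46 + (1/3)·67.3125 = 68.4375.
q_{IronWorks} = 177 − 3·67.3125 + 2·68.4375 = 111.9375.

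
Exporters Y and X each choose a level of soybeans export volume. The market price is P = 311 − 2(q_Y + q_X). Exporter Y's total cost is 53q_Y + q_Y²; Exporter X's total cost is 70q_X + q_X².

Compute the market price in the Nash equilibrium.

Exporter Y's profit: π = q_Y(311 − 2(q_Y + q_X)) − 53q_Y − q_Y².
∂π/∂q_Y = 258 − 6q_Y − 2q_X = 0, so q_Y = 43 − (1/3)q_X.
By the same steps for X: q_X = 241/6 − (1/3)q_Y.
Plugging q_X into Y's best response: q_Y = 43 − (1/3)(241/6 − (1/3)q_Y) ⇒ (8/9)q_Y = 533/18, so q_Y = 33.3125.
Then q_X = 241/6 − (1/3)·33.3125 = 29.0625.
Equilibrium price: P = 311 − 2·62.375 = 186.25.

186.25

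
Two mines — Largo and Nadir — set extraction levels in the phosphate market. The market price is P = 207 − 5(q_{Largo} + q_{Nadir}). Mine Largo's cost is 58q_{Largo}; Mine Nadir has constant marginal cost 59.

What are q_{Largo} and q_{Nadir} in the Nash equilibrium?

10, 9.8

Mine Largo's profit: π = q_{Largo}(207 − 5(q_{Largo} + q_{Nadir})) − 58q_{Largo}.
∂π/∂q_{Largo} = 149 − 10q_{Largo} − 5q_{Nadir} = 0, so q_{Largo} = 14.9 − 0.5q_{Nadir}.
By the same steps for Nadir: q_{Nadir} = 14.8 − 0.5q_{Largo}.
Plugging q_{Nadir} into Largo's best response: q_{Largo} = 14.9 − 0.5(14.8 − 0.5q_{Largo}) ⇒ 0.75q_{Largo} = 7.5, so q_{Largo} = 10.
Then q_{Nadir} = 14.8 − 0.5·10 = 9.8.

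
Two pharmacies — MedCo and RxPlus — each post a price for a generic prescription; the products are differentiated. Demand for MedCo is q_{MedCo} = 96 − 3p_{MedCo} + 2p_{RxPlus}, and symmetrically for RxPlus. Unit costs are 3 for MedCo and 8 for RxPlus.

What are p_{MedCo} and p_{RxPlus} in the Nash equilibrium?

MedCo's profit: π = (p_{MedCo} − 3)(96 − 3p_{MedCo} + 2p_{RxPlus}).
∂π/∂p_{MedCo} = 105 − 6p_{MedCo} + 2p_{RxPlus} = 0 ⇒ p_{MedCo} = 17.5 + (1/3)p_{RxPlus}.
Similarly p_{RxPlus} = 20 + (1/3)p_{MedCo}.
Solving the two reaction functions simultaneously: (1 − (1/3)(1/3))p_{MedCo} = 17.5 + (1/3)·20, so (8/9)p_{MedCo} = 145/6 and p_{MedCo} = 27.1875.
Then p_{RxPlus} = 20 + (1/3)·27.1875 = 29.0625.

27.1875, 29.0625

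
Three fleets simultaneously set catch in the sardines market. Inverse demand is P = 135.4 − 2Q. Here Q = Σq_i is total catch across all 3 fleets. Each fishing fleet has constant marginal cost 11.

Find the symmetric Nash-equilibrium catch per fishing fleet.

15.55

A representative fishing fleet's profit is π_i = q_i(135.4 − 2Q) − 11q_i, with Q = q_i + Σ_{j≠i} q_j.
First-order condition: 124.4 − 4q_i − 2Σ_{j≠i} q_j = 0.
In a symmetric equilibrium every fishing fleet chooses the same q, so Σ_{j≠i} q_j = 2q. The condition becomes 124.4 − 8q = 0, giving q = 124.4/8 = 15.55.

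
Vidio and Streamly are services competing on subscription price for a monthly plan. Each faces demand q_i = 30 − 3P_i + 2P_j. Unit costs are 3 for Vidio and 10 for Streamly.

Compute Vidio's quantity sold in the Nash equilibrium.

Vidio's profit: π = (P_{Vidio} − 3)(30 − 3P_{Vidio} + 2P_{Streamly}).
∂π/∂P_{Vidio} = 39 − 6P_{Vidio} + 2P_{Streamly} = 0 ⇒ P_{Vidio} = 6.5 + (1/3)P_{Streamly}.
Similarly P_{Streamly} = 10 + (1/3)P_{Vidio}.
Plugging P_{Streamly} into Vidio's best response: P_{Vidio} = 6.5 + (1/3)(10 + (1/3)P_{Vidio}) ⇒ (8/9)P_{Vidio} = 59/6, so P_{Vidio} = 11.0625.
Then P_{Streamly} = 10 + (1/3)·11.0625 = 13.6875.
q_{Vidio} = 30 − 3·11.0625 + 2·13.6875 = 24.1875.

24.1875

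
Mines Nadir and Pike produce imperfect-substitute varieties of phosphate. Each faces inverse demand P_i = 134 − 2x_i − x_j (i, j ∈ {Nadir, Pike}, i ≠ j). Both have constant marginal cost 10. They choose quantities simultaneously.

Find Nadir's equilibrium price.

Mine Nadir's profit: π = x_{Nadir}(134 − 2x_{Nadir} − x_{Pike}) − 10x_{Nadir}.
∂π/∂x_{Nadir} = 124 − 4x_{Nadir} − x_{Pike} = 0 ⇒ x_{Nadir} = 31 − 0.25x_{Pike}.
By symmetry x_{Pike} = x_{Nadir}; substituting into the reaction function, 1.25x_{Nadir} = 31 and x_{Nadir} = 24.8.
P_{Nadir} = 134 − 2·24.8 − 24.8 = 59.6.

59.6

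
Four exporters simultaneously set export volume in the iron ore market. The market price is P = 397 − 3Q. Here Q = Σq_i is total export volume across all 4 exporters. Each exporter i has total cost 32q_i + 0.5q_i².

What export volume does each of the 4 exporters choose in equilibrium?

A representative exporter's profit is π_i = q_i(397 − 3Q) − 32q_i − 0.5q_i², with Q = q_i + Σ_{j≠i} q_j.
First-order condition: 365 − 7q_i − 3Σ_{j≠i} q_j = 0.
Imposing symmetry (q_j = q for all j) turns Σ_{j≠i} q_j into 3q, so 365 = 16q and q = 22.8125.

22.8125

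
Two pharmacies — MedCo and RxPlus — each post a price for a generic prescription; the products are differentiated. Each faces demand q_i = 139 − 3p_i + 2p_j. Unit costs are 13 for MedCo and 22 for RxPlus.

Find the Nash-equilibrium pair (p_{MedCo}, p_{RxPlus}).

46.1875, 49.5625

MedCo's profit: π = (p_{MedCo} − 13)(139 − 3p_{MedCo} + 2p_{RxPlus}).
∂π/∂p_{MedCo} = 178 − 6p_{MedCo} + 2p_{RxPlus} = 0 ⇒ p_{MedCo} = 89/3 + (1/3)p_{RxPlus}.
Similarly p_{RxPlus} = 205/6 + (1/3)p_{MedCo}.
Plugging p_{RxPlus} into MedCo's best response: p_{MedCo} = 89/3 + (1/3)(205/6 + (1/3)p_{MedCo}) ⇒ (8/9)p_{MedCo} = 739/18, so p_{MedCo} = 46.1875.
Then p_{RxPlus} = 205/6 + (1/3)·46.1875 = 49.5625.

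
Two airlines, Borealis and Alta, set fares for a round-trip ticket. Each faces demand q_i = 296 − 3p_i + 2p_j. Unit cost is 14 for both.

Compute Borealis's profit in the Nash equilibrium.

Borealis's profit: π = (p_{Borealis} − 14)(296 − 3p_{Borealis} + 2p_{Alta}).
∂π/∂p_{Borealis} = 338 − 6p_{Borealis} + 2p_{Alta} = 0 ⇒ p_{Borealis} = 169/3 + (1/3)p_{Alta}.
Setting p_{Borealis} = p_{Alta} in the reaction function: p_{Borealis} = 169/3 + (1/3)p_{Borealis}, so p_{Borealis} = (169/3) / (2/3) = 84.5.
q_{Borealis} = 296 − 3·84.5 + 2·84.5 = 211.5.
Profit = (84.5 − 14)·211.5 = 14910.75.

14910.75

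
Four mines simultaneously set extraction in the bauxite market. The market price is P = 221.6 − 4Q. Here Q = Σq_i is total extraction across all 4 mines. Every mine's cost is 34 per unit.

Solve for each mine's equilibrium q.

A representative mine's profit is π_i = q_i(221.6 − 4Q) − 34q_i, with Q = q_i + Σ_{j≠i} q_j.
First-order condition: 187.6 − 8q_i − 4Σ_{j≠i} q_j = 0.
With identical mines, set every q_j = q: then 187.6 − 8q − 12q = 0, i.e. q = 187.6/20 = 9.38.

9.38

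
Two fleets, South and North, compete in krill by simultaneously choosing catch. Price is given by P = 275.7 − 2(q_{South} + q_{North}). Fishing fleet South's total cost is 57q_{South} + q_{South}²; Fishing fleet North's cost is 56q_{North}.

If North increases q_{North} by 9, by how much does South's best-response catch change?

-3

Fishing fleet South's profit: π = q_{South}(275.7 − 2(q_{South} + q_{North})) − 57q_{South} − q_{South}².
∂π/∂q_{South} = 218.7 − 6q_{South} − 2q_{North} = 0, so q_{South} = 36.45 − (1/3)q_{North}.
The reaction-function slope is −1/3, so a 9-unit rise in q_{North} moves q_{South} by −1/3 × 9 = −3. South's best response falls — the actions are strategic substitutes.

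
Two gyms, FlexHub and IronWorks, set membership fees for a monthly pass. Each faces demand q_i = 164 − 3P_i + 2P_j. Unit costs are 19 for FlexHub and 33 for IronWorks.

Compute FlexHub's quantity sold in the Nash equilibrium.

116.625

FlexHub's profit: π = (P_{FlexHub} − 19)(164 − 3P_{FlexHub} + 2P_{IronWorks}).
∂π/∂P_{FlexHub} = 221 − 6P_{FlexHub} + 2P_{IronWorks} = 0 ⇒ P_{FlexHub} = 221/6 + (1/3)P_{IronWorks}.
Similarly P_{IronWorks} = 263/6 + (1/3)P_{FlexHub}.
Plugging P_{IronWorks} into FlexHub's best response: P_{FlexHub} = 221/6 + (1/3)(263/6 + (1/3)P_{FlexHub}) ⇒ (8/9)P_{FlexHub} = 463/9, so P_{FlexHub} = 57.875.
Then P_{IronWorks} = 263/6 + (1/3)·57.875 = 63.125.
q_{FlexHub} = 164 − 3·57.875 + 2·63.125 = 116.625.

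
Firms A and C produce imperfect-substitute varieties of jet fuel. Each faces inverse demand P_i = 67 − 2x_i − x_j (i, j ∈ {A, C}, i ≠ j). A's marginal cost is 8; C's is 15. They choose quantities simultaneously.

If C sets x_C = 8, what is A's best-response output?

Firm A's profit: π = x_A(67 − 2x_A − x_C) − 8x_A.
∂π/∂x_A = 59 − 4x_A − x_C = 0 ⇒ x_A = 14.75 − 0.25x_C.
At x_C = 8: x_A = 14.75 − 0.25·8 = 12.75.

12.75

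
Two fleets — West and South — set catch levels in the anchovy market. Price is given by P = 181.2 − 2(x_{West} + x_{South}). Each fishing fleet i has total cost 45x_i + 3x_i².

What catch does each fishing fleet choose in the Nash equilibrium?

11.35

Fishing fleet West's profit: π = x_{West}(181.2 − 2(x_{West} + x_{South})) − 45x_{West} − 3x_{West}².
∂π/∂x_{West} = 136.2 − 10x_{West} − 2x_{South} = 0, so x_{West} = 13.62 − 0.2x_{South}.
The game is symmetric, so in equilibrium x_{South} = x_{West}: the reaction function gives 1.2x_{West} = 13.62, hence x_{West} = 11.35.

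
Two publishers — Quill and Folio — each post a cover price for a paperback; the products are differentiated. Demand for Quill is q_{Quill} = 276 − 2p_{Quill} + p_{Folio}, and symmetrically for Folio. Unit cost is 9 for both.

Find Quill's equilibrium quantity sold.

178

Quill's profit: π = (p_{Quill} − 9)(276 − 2p_{Quill} + p_{Folio}).
∂π/∂p_{Quill} = 294 − 4p_{Quill} + p_{Folio} = 0 ⇒ p_{Quill} = 73.5 + 0.25p_{Folio}.
The game is symmetric, so in equilibrium p_{Folio} = p_{Quill}: the reaction function gives 0.75p_{Quill} = 73.5, hence p_{Quill} = 98.
q_{Quill} = 276 − 2·98 + 98 = 178.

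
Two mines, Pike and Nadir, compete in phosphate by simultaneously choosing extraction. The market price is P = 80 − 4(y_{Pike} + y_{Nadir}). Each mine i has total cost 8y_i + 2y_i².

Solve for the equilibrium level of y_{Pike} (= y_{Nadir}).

Mine Pike's profit: π = y_{Pike}(80 − 4(y_{Pike} + y_{Nadir})) − 8y_{Pike} − 2y_{Pike}².
∂π/∂y_{Pike} = 72 − 12y_{Pike} − 4y_{Nadir} = 0, so y_{Pike} = 6 − (1/3)y_{Nadir}.
By symmetry y_{Nadir} = y_{Pike}; substituting into the reaction function, (4/3)y_{Pike} = 6 and y_{Pike} = 4.5.

4.5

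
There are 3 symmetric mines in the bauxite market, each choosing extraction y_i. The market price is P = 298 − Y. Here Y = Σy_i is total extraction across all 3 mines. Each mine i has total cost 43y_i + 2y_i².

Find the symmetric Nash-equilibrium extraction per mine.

A representative mine's profit is π_i = y_i(298 − Y) − 43y_i − 2y_i², with Y = y_i + Σ_{j≠i} y_j.
First-order condition: 255 − 6y_i − Σ_{j≠i} y_j = 0.
In a symmetric equilibrium every mine chooses the same y, so Σ_{j≠i} y_j = 2y. The condition becomes 255 − 8y = 0, giving y = 255/8 = 31.875.

31.875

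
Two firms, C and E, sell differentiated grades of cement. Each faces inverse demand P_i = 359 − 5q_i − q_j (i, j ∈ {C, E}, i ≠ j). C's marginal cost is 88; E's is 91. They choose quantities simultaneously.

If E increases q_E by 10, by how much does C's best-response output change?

Firm C's profit: π = q_C(359 − 5q_C − q_E) − 88q_C.
∂π/∂q_C = 271 − 10q_C − q_E = 0 ⇒ q_C = 27.1 − 0.1q_E.
The reaction-function slope is −0.1, so a 10-unit rise in q_E moves q_C by −0.1 × 10 = −1. C's best response falls — the actions are strategic substitutes.

-1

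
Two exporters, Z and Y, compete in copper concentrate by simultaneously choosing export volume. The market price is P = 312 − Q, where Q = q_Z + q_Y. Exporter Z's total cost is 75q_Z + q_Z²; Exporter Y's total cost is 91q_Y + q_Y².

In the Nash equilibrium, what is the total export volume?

Exporter Z's profit: π = q_Z(312 − (q_Z + q_Y)) − 75q_Z − q_Z².
∂π/∂q_Z = 237 − 4q_Z − q_Y = 0, so q_Z = 59.25 − 0.25q_Y.
By the same steps for Y: q_Y = 55.25 − 0.25q_Z.
Solving the two reaction functions simultaneously: (1 − (−0.25)(−0.25))q_Z = 59.25 − 0.25·55.25, so 0.9375q_Z = 45.4375 and q_Z = 727/15.
Then q_Y = 55.25 − 0.25·(727/15) = 647/15.
Total export volume: 727/15 + 647/15 = 91.6.

91.6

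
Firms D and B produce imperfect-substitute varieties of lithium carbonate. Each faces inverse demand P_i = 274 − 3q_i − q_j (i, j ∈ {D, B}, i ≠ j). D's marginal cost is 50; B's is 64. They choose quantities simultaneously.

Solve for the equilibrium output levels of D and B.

Firm D's profit: π = q_D(274 − 3q_D − q_B) − 50q_D.
∂π/∂q_D = 224 − 6q_D − q_B = 0 ⇒ q_D = 112/3 − (1/6)q_B.
Similarly q_B = 35 − (1/6)q_D.
Substituting the second reaction function into the first: q_D = 112/3 − (1/6)(35 − (1/6)q_D), which gives (35/36)q_D = 31.5 ⇒ q_D = 32.4.
Then q_B = 35 − (1/6)·32.4 = 29.6.

32.4, 29.6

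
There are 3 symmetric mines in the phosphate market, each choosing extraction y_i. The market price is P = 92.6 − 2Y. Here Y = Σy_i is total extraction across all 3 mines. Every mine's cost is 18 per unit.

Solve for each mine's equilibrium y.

9.325

A representative mine's profit is π_i = y_i(92.6 − 2Y) − 18y_i, with Y = y_i + Σ_{j≠i} y_j.
First-order condition: 74.6 − 4y_i − 2Σ_{j≠i} y_j = 0.
Imposing symmetry (y_j = y for all j) turns Σ_{j≠i} y_j into 2y, so 74.6 = 8y and y = 9.325.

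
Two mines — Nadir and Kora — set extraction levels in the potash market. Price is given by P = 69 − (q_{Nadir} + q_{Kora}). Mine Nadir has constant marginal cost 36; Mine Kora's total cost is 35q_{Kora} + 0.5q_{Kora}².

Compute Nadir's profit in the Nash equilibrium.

Mine Nadir's profit: π = q_{Nadir}(69 − (q_{Nadir} + q_{Kora})) − 36q_{Nadir}.
∂π/∂q_{Nadir} = 33 − 2q_{Nadir} − q_{Kora} = 0, so q_{Nadir} = 16.5 − 0.5q_{Kora}.
For Kora: ∂π/∂q_{Kora} = 34 − 3q_{Kora} − q_{Nadir} = 0 ⇒ q_{Kora} = 34/3 − (1/3)q_{Nadir}.
Plugging q_{Kora} into Nadir's best response: q_{Nadir} = 16.5 − 0.5(34/3 − (1/3)q_{Nadir}) ⇒ (5/6)q_{Nadir} = 65/6, so q_{Nadir} = 13.
Then q_{Kora} = 34/3 − (1/3)·13 = 7.
Price P = 69 − 20 = 49.
Nadir's profit: (49 − 36)·13 = 169.

169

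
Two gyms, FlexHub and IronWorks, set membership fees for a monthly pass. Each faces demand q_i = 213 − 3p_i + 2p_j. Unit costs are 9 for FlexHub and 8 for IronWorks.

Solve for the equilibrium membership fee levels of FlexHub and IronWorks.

59.8125, 59.4375

FlexHub's profit: π = (p_{FlexHub} − 9)(213 − 3p_{FlexHub} + 2p_{IronWorks}).
∂π/∂p_{FlexHub} = 240 − 6p_{FlexHub} + 2p_{IronWorks} = 0 ⇒ p_{FlexHub} = 40 + (1/3)p_{IronWorks}.
Similarly p_{IronWorks} = 39.5 + (1/3)p_{FlexHub}.
Plugging p_{IronWorks} into FlexHub's best response: p_{FlexHub} = 40 + (1/3)(39.5 + (1/3)p_{FlexHub}) ⇒ (8/9)p_{FlexHub} = 319/6, so p_{FlexHub} = 59.8125.
Then p_{IronWorks} = 39.5 + (1/3)·59.8125 = 59.4375.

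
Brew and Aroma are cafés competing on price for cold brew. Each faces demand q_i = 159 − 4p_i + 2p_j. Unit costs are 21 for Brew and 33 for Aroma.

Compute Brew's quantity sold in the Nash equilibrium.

84.4

Brew's profit: π = (p_{Brew} − 21)(159 − 4p_{Brew} + 2p_{Aroma}).
∂π/∂p_{Brew} = 243 − 8p_{Brew} + 2p_{Aroma} = 0 ⇒ p_{Brew} = 30.375 + 0.25p_{Aroma}.
Similarly p_{Aroma} = 36.375 + 0.25p_{Brew}.
Solving the two reaction functions simultaneously: (1 − (0.25)(0.25))p_{Brew} = 30.375 + 0.25·36.375, so 0.9375p_{Brew} = 1263/32 and p_{Brew} = 42.1.
Then p_{Aroma} = 36.375 + 0.25·42.1 = 46.9.
q_{Brew} = 159 − 4·42.1 + 2·46.9 = 84.4.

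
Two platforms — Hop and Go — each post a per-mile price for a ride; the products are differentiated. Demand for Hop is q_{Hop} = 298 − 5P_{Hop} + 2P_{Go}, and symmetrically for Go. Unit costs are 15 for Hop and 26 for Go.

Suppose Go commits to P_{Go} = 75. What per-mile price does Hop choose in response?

52.3

Hop's profit: π = (P_{Hop} − 15)(298 − 5P_{Hop} + 2P_{Go}).
∂π/∂P_{Hop} = 373 − 10P_{Hop} + 2P_{Go} = 0 ⇒ P_{Hop} = 37.3 + 0.2P_{Go}.
At P_{Go} = 75: P_{Hop} = 37.3 + 0.2·75 = 52.3.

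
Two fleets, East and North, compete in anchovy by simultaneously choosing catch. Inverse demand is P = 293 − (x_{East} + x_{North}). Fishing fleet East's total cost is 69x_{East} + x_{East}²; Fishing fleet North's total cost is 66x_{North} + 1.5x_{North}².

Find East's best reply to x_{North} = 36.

Fishing fleet East's profit: π = x_{East}(293 − (x_{East} + x_{North})) − 69x_{East} − x_{East}².
∂π/∂x_{East} = 224 − 4x_{East} − x_{North} = 0, so x_{East} = 56 − 0.25x_{North}.
At x_{North} = 36: x_{East} = 56 − 0.25·36 = 47.

47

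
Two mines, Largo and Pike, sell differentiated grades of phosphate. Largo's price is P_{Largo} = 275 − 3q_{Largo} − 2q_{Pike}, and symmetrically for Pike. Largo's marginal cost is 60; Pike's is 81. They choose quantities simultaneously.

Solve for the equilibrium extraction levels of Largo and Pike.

Mine Largo's profit: π = q_{Largo}(275 − 3q_{Largo} − 2q_{Pike}) − 60q_{Largo}.
∂π/∂q_{Largo} = 215 − 6q_{Largo} − 2q_{Pike} = 0 ⇒ q_{Largo} = 215/6 − (1/3)q_{Pike}.
Similarly q_{Pike} = 97/3 − (1/3)q_{Largo}.
Substituting the second reaction function into the first: q_{Largo} = 215/6 − (1/3)(97/3 − (1/3)q_{Largo}), which gives (8/9)q_{Largo} = 451/18 ⇒ q_{Largo} = 28.1875.
Then q_{Pike} = 97/3 − (1/3)·28.1875 = 22.9375.

28.1875, 22.9375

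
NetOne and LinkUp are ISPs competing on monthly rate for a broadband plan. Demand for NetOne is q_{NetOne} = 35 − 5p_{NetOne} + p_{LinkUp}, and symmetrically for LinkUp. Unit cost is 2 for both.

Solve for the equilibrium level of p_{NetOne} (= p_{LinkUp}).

NetOne's profit: π = (p_{NetOne} − 2)(35 − 5p_{NetOne} + p_{LinkUp}).
∂π/∂p_{NetOne} = 45 − 10p_{NetOne} + p_{LinkUp} = 0 ⇒ p_{NetOne} = 4.5 + 0.1p_{LinkUp}.
The game is symmetric, so in equilibrium p_{LinkUp} = p_{NetOne}: the reaction function gives 0.9p_{NetOne} = 4.5, hence p_{NetOne} = 5.

5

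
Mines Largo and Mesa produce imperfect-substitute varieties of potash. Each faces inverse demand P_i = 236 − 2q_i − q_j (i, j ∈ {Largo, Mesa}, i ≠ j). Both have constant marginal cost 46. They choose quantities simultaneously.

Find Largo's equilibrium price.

122

Mine Largo's profit: π = q_{Largo}(236 − 2q_{Largo} − q_{Mesa}) − 46q_{Largo}.
∂π/∂q_{Largo} = 190 − 4q_{Largo} − q_{Mesa} = 0 ⇒ q_{Largo} = 47.5 − 0.25q_{Mesa}.
The game is symmetric, so in equilibrium q_{Mesa} = q_{Largo}: the reaction function gives 1.25q_{Largo} = 47.5, hence q_{Largo} = 38.
P_{Largo} = 236 − 2·38 − 38 = 122.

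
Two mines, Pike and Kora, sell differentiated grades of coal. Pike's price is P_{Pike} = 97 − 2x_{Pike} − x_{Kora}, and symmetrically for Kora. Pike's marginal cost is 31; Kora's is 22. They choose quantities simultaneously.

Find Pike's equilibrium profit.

317.52

Mine Pike's profit: π = x_{Pike}(97 − 2x_{Pike} − x_{Kora}) − 31x_{Pike}.
∂π/∂x_{Pike} = 66 − 4x_{Pike} − x_{Kora} = 0 ⇒ x_{Pike} = 16.5 − 0.25x_{Kora}.
Similarly x_{Kora} = 18.75 − 0.25x_{Pike}.
Solving the two reaction functions simultaneously: (1 − (−0.25)(−0.25))x_{Pike} = 16.5 − 0.25·18.75, so 0.9375x_{Pike} = 11.8125 and x_{Pike} = 12.6.
Then x_{Kora} = 18.75 − 0.25·12.6 = 15.6.
P_{Pike} = 97 − 2·12.6 − 15.6 = 56.2.
Profit = (56.2 − 31)·12.6 = 317.52.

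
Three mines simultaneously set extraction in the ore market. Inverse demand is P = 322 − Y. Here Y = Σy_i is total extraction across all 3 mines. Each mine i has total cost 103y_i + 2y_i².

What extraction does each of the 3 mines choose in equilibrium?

A representative mine's profit is π_i = y_i(322 − Y) − 103y_i − 2y_i², with Y = y_i + Σ_{j≠i} y_j.
First-order condition: 219 − 6y_i − Σ_{j≠i} y_j = 0.
In a symmetric equilibrium every mine chooses the same y, so Σ_{j≠i} y_j = 2y. The condition becomes 219 − 8y = 0, giving y = 219/8 = 27.375.

27.375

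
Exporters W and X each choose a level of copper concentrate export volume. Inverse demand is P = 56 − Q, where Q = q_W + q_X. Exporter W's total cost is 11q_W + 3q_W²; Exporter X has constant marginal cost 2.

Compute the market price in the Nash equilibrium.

Exporter W's profit: π = q_W(56 − (q_W + q_X)) − 11q_W − 3q_W².
∂π/∂q_W = 45 − 8q_W − q_X = 0, so q_W = 5.625 − 0.125q_X.
For X: ∂π/∂q_X = 54 − 2q_X − q_W = 0 ⇒ q_X = 27 − 0.5q_W.
Substituting the second reaction function into the first: q_W = 5.625 − 0.125(27 − 0.5q_W), which gives 0.9375q_W = 2.25 ⇒ q_W = 2.4.
Then q_X = 27 − 0.5·2.4 = 25.8.
Equilibrium price: P = 56 − 28.2 = 27.8.

27.8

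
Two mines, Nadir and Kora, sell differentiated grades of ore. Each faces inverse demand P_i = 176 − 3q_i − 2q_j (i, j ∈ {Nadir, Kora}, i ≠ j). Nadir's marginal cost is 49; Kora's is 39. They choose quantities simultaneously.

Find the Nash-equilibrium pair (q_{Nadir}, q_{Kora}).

Mine Nadir's profit: π = q_{Nadir}(176 − 3q_{Nadir} − 2q_{Kora}) − 49q_{Nadir}.
∂π/∂q_{Nadir} = 127 − 6q_{Nadir} − 2q_{Kora} = 0 ⇒ q_{Nadir} = 127/6 − (1/3)q_{Kora}.
Similarly q_{Kora} = 137/6 − (1/3)q_{Nadir}.
Plugging q_{Kora} into Nadir's best response: q_{Nadir} = 127/6 − (1/3)(137/6 − (1/3)q_{Nadir}) ⇒ (8/9)q_{Nadir} = 122/9, so q_{Nadir} = 15.25.
Then q_{Kora} = 137/6 − (1/3)·15.25 = 17.75.

15.25, 17.75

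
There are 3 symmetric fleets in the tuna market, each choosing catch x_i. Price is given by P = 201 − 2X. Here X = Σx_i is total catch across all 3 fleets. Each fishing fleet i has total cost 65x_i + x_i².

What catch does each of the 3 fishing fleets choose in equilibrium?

13.6

A representative fishing fleet's profit is π_i = x_i(201 − 2X) − 65x_i − x_i², with X = x_i + Σ_{j≠i} x_j.
First-order condition: 136 − 6x_i − 2Σ_{j≠i} x_j = 0.
With identical fishing fleets, set every x_j = x: then 136 − 6x − 4x = 0, i.e. x = 136/10 = 13.6.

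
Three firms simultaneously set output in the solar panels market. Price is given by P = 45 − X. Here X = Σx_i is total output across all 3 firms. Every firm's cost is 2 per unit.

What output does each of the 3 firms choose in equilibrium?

A representative firm's profit is π_i = x_i(45 − X) − 2x_i, with X = x_i + Σ_{j≠i} x_j.
First-order condition: 43 − 2x_i − Σ_{j≠i} x_j = 0.
With identical firms, set every x_j = x: then 43 − 2x − 2x = 0, i.e. x = 43/4 = 10.75.

10.75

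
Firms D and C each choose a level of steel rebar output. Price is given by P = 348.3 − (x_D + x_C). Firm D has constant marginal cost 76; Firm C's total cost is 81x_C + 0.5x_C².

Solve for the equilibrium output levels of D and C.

Firm D's profit: π = x_D(348.3 − (x_D + x_C)) − 76x_D.
∂π/∂x_D = 272.3 − 2x_D − x_C = 0, so x_D = 136.15 − 0.5x_C.
For C: ∂π/∂x_C = 267.3 − 3x_C − x_D = 0 ⇒ x_C = 89.1 − (1/3)x_D.
Solving the two reaction functions simultaneously: (1 − (−0.5)(−1/3))x_D = 136.15 − 0.5·89.1, so (5/6)x_D = 91.6 and x_D = 109.92.
Then x_C = 89.1 − (1/3)·109.92 = 52.46.

109.92, 52.46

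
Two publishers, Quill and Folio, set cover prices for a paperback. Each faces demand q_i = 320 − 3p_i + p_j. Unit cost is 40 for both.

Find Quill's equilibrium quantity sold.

Quill's profit: π = (p_{Quill} − 40)(320 − 3p_{Quill} + p_{Folio}).
∂π/∂p_{Quill} = 440 − 6p_{Quill} + p_{Folio} = 0 ⇒ p_{Quill} = 220/3 + (1/6)p_{Folio}.
Setting p_{Quill} = p_{Folio} in the reaction function: p_{Quill} = 220/3 + (1/6)p_{Quill}, so p_{Quill} = (220/3) / (5/6) = 88.
q_{Quill} = 320 − 3·88 + 88 = 144.

144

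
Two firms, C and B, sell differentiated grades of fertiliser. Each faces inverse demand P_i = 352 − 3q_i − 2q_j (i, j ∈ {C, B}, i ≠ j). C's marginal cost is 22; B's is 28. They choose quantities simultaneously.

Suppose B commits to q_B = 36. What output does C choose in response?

43

Firm C's profit: π = q_C(352 − 3q_C − 2q_B) − 22q_C.
∂π/∂q_C = 330 − 6q_C − 2q_B = 0 ⇒ q_C = 55 − (1/3)q_B.
At q_B = 36: q_C = 55 − (1/3)·36 = 43.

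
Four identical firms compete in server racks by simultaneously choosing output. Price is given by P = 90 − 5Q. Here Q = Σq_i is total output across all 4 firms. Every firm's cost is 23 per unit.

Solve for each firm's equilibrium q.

A representative firm's profit is π_i = q_i(90 − 5Q) − 23q_i, with Q = q_i + Σ_{j≠i} q_j.
First-order condition: 67 − 10q_i − 5Σ_{j≠i} q_j = 0.
With identical firms, set every q_j = q: then 67 − 10q − 15q = 0, i.e. q = 67/25 = 2.68.

2.68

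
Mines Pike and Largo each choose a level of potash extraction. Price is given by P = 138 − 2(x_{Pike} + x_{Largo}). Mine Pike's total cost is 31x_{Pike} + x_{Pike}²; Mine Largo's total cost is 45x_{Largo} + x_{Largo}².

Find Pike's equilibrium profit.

609.1875

Mine Pike's profit: π = x_{Pike}(138 − 2(x_{Pike} + x_{Largo})) − 31x_{Pike} − x_{Pike}².
∂π/∂x_{Pike} = 107 − 6x_{Pike} − 2x_{Largo} = 0, so x_{Pike} = 107/6 − (1/3)x_{Largo}.
By the same steps for Largo: x_{Largo} = 15.5 − (1/3)x_{Pike}.
Substituting the second reaction function into the first: x_{Pike} = 107/6 − (1/3)(15.5 − (1/3)x_{Pike}), which gives (8/9)x_{Pike} = 38/3 ⇒ x_{Pike} = 14.25.
Then x_{Largo} = 15.5 − (1/3)·14.25 = 10.75.
Price P = 138 − 2·25 = 88.
Pike's profit: (88 − 31)·14.25 − (14.25)² = 609.1875.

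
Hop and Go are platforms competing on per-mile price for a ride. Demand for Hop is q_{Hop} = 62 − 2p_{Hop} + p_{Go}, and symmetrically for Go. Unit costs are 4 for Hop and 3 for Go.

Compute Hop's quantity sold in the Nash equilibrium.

38.4

Hop's profit: π = (p_{Hop} − 4)(62 − 2p_{Hop} + p_{Go}).
∂π/∂p_{Hop} = 70 − 4p_{Hop} + p_{Go} = 0 ⇒ p_{Hop} = 17.5 + 0.25p_{Go}.
Similarly p_{Go} = 17 + 0.25p_{Hop}.
Substituting the second reaction function into the first: p_{Hop} = 17.5 + 0.25(17 + 0.25p_{Hop}), which gives 0.9375p_{Hop} = 21.75 ⇒ p_{Hop} = 23.2.
Then p_{Go} = 17 + 0.25·23.2 = 22.8.
q_{Hop} = 62 − 2·23.2 + 22.8 = 38.4.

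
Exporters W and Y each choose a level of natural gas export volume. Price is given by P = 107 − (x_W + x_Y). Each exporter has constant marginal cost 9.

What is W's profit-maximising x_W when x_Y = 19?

39.5

Exporter W's profit: π = x_W(107 − (x_W + x_Y)) − 9x_W.
∂π/∂x_W = 98 − 2x_W − x_Y = 0, so x_W = 49 − 0.5x_Y.
At x_Y = 19: x_W = 49 − 0.5·19 = 39.5.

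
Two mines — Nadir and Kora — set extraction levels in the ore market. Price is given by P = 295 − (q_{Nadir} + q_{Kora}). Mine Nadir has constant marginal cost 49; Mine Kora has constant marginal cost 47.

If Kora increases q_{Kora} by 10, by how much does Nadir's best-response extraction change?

Mine Nadir's profit: π = q_{Nadir}(295 − (q_{Nadir} + q_{Kora})) − 49q_{Nadir}.
∂π/∂q_{Nadir} = 246 − 2q_{Nadir} − q_{Kora} = 0, so q_{Nadir} = 123 − 0.5q_{Kora}.
The reaction-function slope is −0.5, so a 10-unit rise in q_{Kora} moves q_{Nadir} by −0.5 × 10 = −5. Nadir's best response falls — the actions are strategic substitutes.

-5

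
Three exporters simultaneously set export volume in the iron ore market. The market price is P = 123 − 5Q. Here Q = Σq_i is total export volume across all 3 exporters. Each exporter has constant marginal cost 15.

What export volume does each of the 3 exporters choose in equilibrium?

A representative exporter's profit is π_i = q_i(123 − 5Q) − 15q_i, with Q = q_i + Σ_{j≠i} q_j.
First-order condition: 108 − 10q_i − 5Σ_{j≠i} q_j = 0.
With identical exporters, set every q_j = q: then 108 − 10q − 10q = 0, i.e. q = 108/20 = 5.4.

5.4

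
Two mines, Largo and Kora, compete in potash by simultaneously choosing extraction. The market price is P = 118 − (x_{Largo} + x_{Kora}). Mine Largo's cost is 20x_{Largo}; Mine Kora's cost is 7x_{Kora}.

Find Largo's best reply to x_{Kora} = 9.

44.5

Mine Largo's profit: π = x_{Largo}(118 − (x_{Largo} + x_{Kora})) − 20x_{Largo}.
∂π/∂x_{Largo} = 98 − 2x_{Largo} − x_{Kora} = 0, so x_{Largo} = 49 − 0.5x_{Kora}.
At x_{Kora} = 9: x_{Largo} = 49 − 0.5·9 = 44.5.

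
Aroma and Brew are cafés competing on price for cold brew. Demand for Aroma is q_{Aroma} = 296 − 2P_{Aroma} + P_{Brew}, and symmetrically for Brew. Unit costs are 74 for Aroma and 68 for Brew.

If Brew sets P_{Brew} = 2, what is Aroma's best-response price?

111.5

Aroma's profit: π = (P_{Aroma} − 74)(296 − 2P_{Aroma} + P_{Brew}).
∂π/∂P_{Aroma} = 444 − 4P_{Aroma} + P_{Brew} = 0 ⇒ P_{Aroma} = 111 + 0.25P_{Brew}.
At P_{Brew} = 2: P_{Aroma} = 111 + 0.25·2 = 111.5.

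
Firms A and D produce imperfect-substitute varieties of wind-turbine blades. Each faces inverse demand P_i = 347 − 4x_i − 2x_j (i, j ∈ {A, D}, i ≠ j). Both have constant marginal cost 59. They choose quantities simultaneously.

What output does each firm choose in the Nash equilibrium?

Firm A's profit: π = x_A(347 − 4x_A − 2x_D) − 59x_A.
∂π/∂x_A = 288 − 8x_A − 2x_D = 0 ⇒ x_A = 36 − 0.25x_D.
The game is symmetric, so in equilibrium x_D = x_A: the reaction function gives 1.25x_A = 36, hence x_A = 28.8.

28.8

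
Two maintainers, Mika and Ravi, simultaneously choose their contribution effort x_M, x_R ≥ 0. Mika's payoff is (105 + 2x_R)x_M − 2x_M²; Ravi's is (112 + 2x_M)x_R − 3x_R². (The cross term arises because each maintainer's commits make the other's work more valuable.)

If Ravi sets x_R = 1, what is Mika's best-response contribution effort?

Expanding Mika's payoff: 105x_M + 2x_Rx_M − 2x_M².
∂π/∂x_M = 105 + 2x_R − 4x_M = 0, so x_M = 26.25 + 0.5x_R.
At x_R = 1: x_M = 26.25 + 0.5·1 = 26.75.

26.75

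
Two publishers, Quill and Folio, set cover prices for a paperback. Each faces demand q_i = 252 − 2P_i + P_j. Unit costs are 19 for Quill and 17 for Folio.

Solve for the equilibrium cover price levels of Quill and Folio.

Quill's profit: π = (P_{Quill} − 19)(252 − 2P_{Quill} + P_{Folio}).
∂π/∂P_{Quill} = 290 − 4P_{Quill} + P_{Folio} = 0 ⇒ P_{Quill} = 72.5 + 0.25P_{Folio}.
Similarly P_{Folio} = 71.5 + 0.25P_{Quill}.
Solving the two reaction functions simultaneously: (1 − (0.25)(0.25))P_{Quill} = 72.5 + 0.25·71.5, so 0.9375P_{Quill} = 90.375 and P_{Quill} = 96.4.
Then P_{Folio} = 71.5 + 0.25·96.4 = 95.6.

96.4, 95.6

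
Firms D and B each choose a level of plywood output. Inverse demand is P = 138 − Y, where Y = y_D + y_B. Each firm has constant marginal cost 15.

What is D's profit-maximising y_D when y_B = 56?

Firm D's profit: π = y_D(138 − (y_D + y_B)) − 15y_D.
∂π/∂y_D = 123 − 2y_D − y_B = 0, so y_D = 61.5 − 0.5y_B.
At y_B = 56: y_D = 61.5 − 0.5·56 = 33.5.

33.5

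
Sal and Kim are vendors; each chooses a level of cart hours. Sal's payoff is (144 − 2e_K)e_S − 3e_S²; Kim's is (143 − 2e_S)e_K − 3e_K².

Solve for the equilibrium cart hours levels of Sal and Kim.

18.0625, 17.8125

Expanding Sal's payoff: 144e_S − 2e_Ke_S − 3e_S².
∂π/∂e_S = 144 − 2e_K − 6e_S = 0, so e_S = 24 − (1/3)e_K.
Likewise for Kim: e_K = 143/6 − (1/3)e_S.
Solving the two reaction functions simultaneously: (1 − (−1/3)(−1/3))e_S = 24 − (1/3)·(143/6), so (8/9)e_S = 289/18 and e_S = 18.0625.
Then e_K = 143/6 − (1/3)·18.0625 = 17.8125.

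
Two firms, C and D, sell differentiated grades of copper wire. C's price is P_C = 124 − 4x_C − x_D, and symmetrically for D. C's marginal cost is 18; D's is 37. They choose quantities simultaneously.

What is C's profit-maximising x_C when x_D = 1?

Firm C's profit: π = x_C(124 − 4x_C − x_D) − 18x_C.
∂π/∂x_C = 106 − 8x_C − x_D = 0 ⇒ x_C = 13.25 − 0.125x_D.
At x_D = 1: x_C = 13.25 − 0.125·1 = 13.125.

13.125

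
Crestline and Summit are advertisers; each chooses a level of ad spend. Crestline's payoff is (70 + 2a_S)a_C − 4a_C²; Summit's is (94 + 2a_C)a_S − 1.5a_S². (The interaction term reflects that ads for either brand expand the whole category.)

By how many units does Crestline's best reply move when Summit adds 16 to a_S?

Expanding Crestline's payoff: 70a_C + 2a_Sa_C − 4a_C².
∂π/∂a_C = 70 + 2a_S − 8a_C = 0, so a_C = 8.75 + 0.25a_S.
The reaction-function slope is 0.25, so a 16-unit rise in a_S moves a_C by 0.25 × 16 = 4. Crestline's best response rises — the actions are strategic complements.

4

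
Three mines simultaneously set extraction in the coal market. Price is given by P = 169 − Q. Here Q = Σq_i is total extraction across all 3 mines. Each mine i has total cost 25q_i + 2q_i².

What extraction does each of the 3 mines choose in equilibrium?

18

A representative mine's profit is π_i = q_i(169 − Q) − 25q_i − 2q_i², with Q = q_i + Σ_{j≠i} q_j.
First-order condition: 144 − 6q_i − Σ_{j≠i} q_j = 0.
In a symmetric equilibrium every mine chooses the same q, so Σ_{j≠i} q_j = 2q. The condition becomes 144 − 8q = 0, giving q = 144/8 = 18.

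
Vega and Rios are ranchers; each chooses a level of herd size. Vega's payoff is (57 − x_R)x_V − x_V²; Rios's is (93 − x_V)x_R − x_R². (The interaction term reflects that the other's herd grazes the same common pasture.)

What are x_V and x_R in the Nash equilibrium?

7, 43

Expanding Vega's payoff: 57x_V − x_Rx_V − x_V².
∂π/∂x_V = 57 − x_R − 2x_V = 0, so x_V = 28.5 − 0.5x_R.
Likewise for Rios: x_R = 46.5 − 0.5x_V.
Solving the two reaction functions simultaneously: (1 − (−0.5)(−0.5))x_V = 28.5 − 0.5·46.5, so 0.75x_V = 5.25 and x_V = 7.
Then x_R = 46.5 − 0.5·7 = 43.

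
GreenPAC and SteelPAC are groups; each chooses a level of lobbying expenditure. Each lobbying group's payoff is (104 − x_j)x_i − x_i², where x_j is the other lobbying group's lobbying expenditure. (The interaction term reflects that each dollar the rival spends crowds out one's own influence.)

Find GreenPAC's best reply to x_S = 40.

GreenPAC's payoff is (104 − x_S)x_G − x_G².
∂π/∂x_G = 104 − x_S − 2x_G = 0, so x_G = 52 − 0.5x_S.
At x_S = 40: x_G = 52 − 0.5·40 = 32.

32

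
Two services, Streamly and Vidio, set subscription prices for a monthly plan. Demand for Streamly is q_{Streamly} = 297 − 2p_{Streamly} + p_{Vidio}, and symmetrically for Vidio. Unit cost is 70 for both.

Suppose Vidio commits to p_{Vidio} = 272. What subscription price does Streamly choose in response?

Streamly's profit: π = (p_{Streamly} − 70)(297 − 2p_{Streamly} + p_{Vidio}).
∂π/∂p_{Streamly} = 437 − 4p_{Streamly} + p_{Vidio} = 0 ⇒ p_{Streamly} = 109.25 + 0.25p_{Vidio}.
At p_{Vidio} = 272: p_{Streamly} = 109.25 + 0.25·272 = 177.25.

177.25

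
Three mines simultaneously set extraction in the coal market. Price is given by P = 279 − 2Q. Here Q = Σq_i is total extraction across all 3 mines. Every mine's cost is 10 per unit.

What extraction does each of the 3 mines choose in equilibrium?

A representative mine's profit is π_i = q_i(279 − 2Q) − 10q_i, with Q = q_i + Σ_{j≠i} q_j.
First-order condition: 269 − 4q_i − 2Σ_{j≠i} q_j = 0.
With identical mines, set every q_j = q: then 269 − 4q − 4q = 0, i.e. q = 269/8 = 33.625.

33.625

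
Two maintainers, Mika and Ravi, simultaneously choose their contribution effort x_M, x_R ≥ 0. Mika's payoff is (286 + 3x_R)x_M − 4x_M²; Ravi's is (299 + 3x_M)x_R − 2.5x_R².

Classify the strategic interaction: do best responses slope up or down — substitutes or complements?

Expanding Mika's payoff: 286x_M + 3x_Rx_M − 4x_M².
∂π/∂x_M = 286 + 3x_R − 8x_M = 0, so x_M = 35.75 + 0.375x_R.
The best-response slope dx_M/dx_R = 0.375 > 0: the reaction function is upward-sloping, so the choices are strategic complements.

strategic complements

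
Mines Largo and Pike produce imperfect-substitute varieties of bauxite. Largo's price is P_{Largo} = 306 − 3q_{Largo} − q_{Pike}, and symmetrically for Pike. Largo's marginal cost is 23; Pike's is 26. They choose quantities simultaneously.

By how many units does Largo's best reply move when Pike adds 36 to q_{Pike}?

-6

Mine Largo's profit: π = q_{Largo}(306 − 3q_{Largo} − q_{Pike}) − 23q_{Largo}.
∂π/∂q_{Largo} = 283 − 6q_{Largo} − q_{Pike} = 0 ⇒ q_{Largo} = 283/6 − (1/6)q_{Pike}.
The reaction-function slope is −1/6, so a 36-unit rise in q_{Pike} moves q_{Largo} by −1/6 × 36 = −6. Largo's best response falls — the actions are strategic substitutes.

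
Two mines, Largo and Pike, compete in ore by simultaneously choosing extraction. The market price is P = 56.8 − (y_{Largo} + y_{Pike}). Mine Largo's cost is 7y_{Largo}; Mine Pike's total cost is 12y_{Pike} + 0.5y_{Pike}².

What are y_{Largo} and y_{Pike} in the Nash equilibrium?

Mine Largo's profit: π = y_{Largo}(56.8 − (y_{Largo} + y_{Pike})) − 7y_{Largo}.
∂π/∂y_{Largo} = 49.8 − 2y_{Largo} − y_{Pike} = 0, so y_{Largo} = 24.9 − 0.5y_{Pike}.
For Pike: ∂π/∂y_{Pike} = 44.8 − 3y_{Pike} − y_{Largo} = 0 ⇒ y_{Pike} = 224/15 − (1/3)y_{Largo}.
Solving the two reaction functions simultaneously: (1 − (−0.5)(−1/3))y_{Largo} = 24.9 − 0.5·(224/15), so (5/6)y_{Largo} = 523/30 and y_{Largo} = 20.92.
Then y_{Pike} = 224/15 − (1/3)·20.92 = 7.96.

20.92, 7.96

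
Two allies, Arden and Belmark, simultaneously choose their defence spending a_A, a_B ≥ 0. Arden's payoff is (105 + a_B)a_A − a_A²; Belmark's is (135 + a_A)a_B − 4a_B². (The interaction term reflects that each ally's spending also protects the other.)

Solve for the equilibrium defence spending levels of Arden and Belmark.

65, 25

Expanding Arden's payoff: 105a_A + a_Ba_A − a_A².
∂π/∂a_A = 105 + a_B − 2a_A = 0, so a_A = 52.5 + 0.5a_B.
Likewise for Belmark: a_B = 16.875 + 0.125a_A.
Substituting the second reaction function into the first: a_A = 52.5 + 0.5(16.875 + 0.125a_A), which gives 0.9375a_A = 60.9375 ⇒ a_A = 65.
Then a_B = 16.875 + 0.125·65 = 25.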